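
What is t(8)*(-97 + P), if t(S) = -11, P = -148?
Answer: 2695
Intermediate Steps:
t(8)*(-97 + P) = -11*(-97 - 148) = -11*(-245) = 2695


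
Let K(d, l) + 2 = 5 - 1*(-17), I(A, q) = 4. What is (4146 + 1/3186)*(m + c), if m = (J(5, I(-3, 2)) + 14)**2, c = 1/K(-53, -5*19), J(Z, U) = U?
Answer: 85608546517/63720 ≈ 1.3435e+6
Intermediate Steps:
K(d, l) = 20 (K(d, l) = -2 + (5 - 1*(-17)) = -2 + (5 + 17) = -2 + 22 = 20)
c = 1/20 ≈ 0.050000
m = 324 (m = (4 + 14)**2 = 18**2 = 324)
(4146 + 1/3186)*(m + c) = (4146 + 1/3186)*(324 + 1/20) = (4146 + 1/3186)*(6481/20) = (13209157/3186)*(6481/20) = 85608546517/63720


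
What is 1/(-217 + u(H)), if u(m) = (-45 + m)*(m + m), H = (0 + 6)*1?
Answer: -1/685 ≈ -0.0014599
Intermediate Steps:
H = 6 (H = 6*1 = 6)
u(m) = 2*m*(-45 + m) (u(m) = (-45 + m)*(2*m) = 2*m*(-45 + m))
1/(-217 + u(H)) = 1/(-217 + 2*6*(-45 + 6)) = 1/(-217 + 2*6*(-39)) = 1/(-217 - 468) = 1/(-685) = -1/685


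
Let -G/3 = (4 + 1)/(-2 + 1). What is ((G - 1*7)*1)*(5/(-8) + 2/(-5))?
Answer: -41/5 ≈ -8.2000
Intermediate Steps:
G = 15 (G = -3*(4 + 1)/(-2 + 1) = -15/(-1) = -15*(-1) = -3*(-5) = 15)
((G - 1*7)*1)*(5/(-8) + 2/(-5)) = ((15 - 1*7)*1)*(5/(-8) + 2/(-5)) = ((15 - 7)*1)*(5*(-⅛) + 2*(-⅕)) = (8*1)*(-5/8 - ⅖) = 8*(-41/40) = -41/5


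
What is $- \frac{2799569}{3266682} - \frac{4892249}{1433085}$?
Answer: $- \frac{6664480696061}{1560477657990} \approx -4.2708$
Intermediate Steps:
$- \frac{2799569}{3266682} - \frac{4892249}{1433085} = - \frac{6664480696061}{1560477657990}$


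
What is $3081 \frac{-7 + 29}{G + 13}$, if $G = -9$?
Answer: $\frac{33891}{2} \approx 16946.0$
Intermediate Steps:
$3081 \frac{-7 + 29}{G + 13} = 3081 \frac{-7 + 29}{-9 + 13} = 3081 \cdot \frac{22}{4} = 3081 \cdot 22 \cdot \frac{1}{4} = 3081 \cdot \frac{11}{2} = \frac{33891}{2}$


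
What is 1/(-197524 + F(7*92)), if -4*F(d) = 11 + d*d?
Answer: -4/1204843 ≈ -3.3199e-6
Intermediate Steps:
F(d) = -11/4 - d²/4 (F(d) = -(11 + d*d)/4 = -(11 + d²)/4 = -11/4 - d²/4)
1/(-197524 + F(7*92)) = 1/(-197524 + (-11/4 - (7*92)²/4)) = 1/(-197524 + (-11/4 - ¼*644²)) = 1/(-197524 + (-11/4 - ¼*414736)) = 1/(-197524 + (-11/4 - 103684)) = 1/(-197524 - 414747/4) = 1/(-1204843/4) = -4/1204843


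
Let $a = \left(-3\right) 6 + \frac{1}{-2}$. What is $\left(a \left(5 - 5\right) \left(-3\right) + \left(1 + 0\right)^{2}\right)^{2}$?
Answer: $1$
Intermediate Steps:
$a = - \frac{37}{2}$ ($a = -18 - \frac{1}{2} = - \frac{37}{2} \approx -18.5$)
$\left(a \left(5 - 5\right) \left(-3\right) + \left(1 + 0\right)^{2}\right)^{2} = \left(- \frac{37 \left(5 - 5\right)}{2} \left(-3\right) + \left(1 + 0\right)^{2}\right)^{2} = \left(\left(- \frac{37}{2}\right) 0 \left(-3\right) + 1^{2}\right)^{2} = \left(0 \left(-3\right) + 1\right)^{2} = \left(0 + 1\right)^{2} = 1^{2} = 1$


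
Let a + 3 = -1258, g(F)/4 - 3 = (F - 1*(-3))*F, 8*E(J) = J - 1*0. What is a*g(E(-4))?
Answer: -8827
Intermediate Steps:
E(J) = J/8 (E(J) = (J - 1*0)/8 = (J + 0)/8 = J/8)
g(F) = 12 + 4*F*(3 + F) (g(F) = 12 + 4*((F - 1*(-3))*F) = 12 + 4*((F + 3)*F) = 12 + 4*((3 + F)*F) = 12 + 4*(F*(3 + F)) = 12 + 4*F*(3 + F))
a = -1261 (a = -3 - 1258 = -1261)
a*g(E(-4)) = -1261*(12 + 4*((1/8)*(-4))**2 + 12*((1/8)*(-4))) = -1261*(12 + 4*(-1/2)**2 + 12*(-1/2)) = -1261*(12 + 4*(1/4) - 6) = -1261*(12 + 1 - 6) = -1261*7 = -8827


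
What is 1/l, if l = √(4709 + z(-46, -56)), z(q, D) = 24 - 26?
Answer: √523/1569 ≈ 0.014576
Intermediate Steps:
z(q, D) = -2
l = 3*√523 (l = √(4709 - 2) = √4707 = 3*√523 ≈ 68.608)
1/l = 1/(3*√523) = √523/1569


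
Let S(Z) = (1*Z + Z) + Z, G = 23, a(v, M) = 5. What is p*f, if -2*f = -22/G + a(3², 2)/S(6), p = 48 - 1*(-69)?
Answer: 3653/92 ≈ 39.707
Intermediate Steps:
S(Z) = 3*Z (S(Z) = (Z + Z) + Z = 2*Z + Z = 3*Z)
p = 117 (p = 48 + 69 = 117)
f = 281/828 (f = -(-22/23 + 5/((3*6)))/2 = -(-22*1/23 + 5/18)/2 = -(-22/23 + 5*(1/18))/2 = -(-22/23 + 5/18)/2 = -½*(-281/414) = 281/828 ≈ 0.33937)
p*f = 117*(281/828) = 3653/92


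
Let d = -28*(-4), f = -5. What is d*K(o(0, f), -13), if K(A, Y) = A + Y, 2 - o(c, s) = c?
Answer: -1232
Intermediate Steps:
o(c, s) = 2 - c
d = 112
d*K(o(0, f), -13) = 112*((2 - 1*0) - 13) = 112*((2 + 0) - 13) = 112*(2 - 13) = 112*(-11) = -1232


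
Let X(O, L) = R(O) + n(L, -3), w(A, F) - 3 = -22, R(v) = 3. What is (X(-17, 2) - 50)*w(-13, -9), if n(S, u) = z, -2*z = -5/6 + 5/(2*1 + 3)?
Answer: 10735/12 ≈ 894.58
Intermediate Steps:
z = -1/12 (z = -(-5/6 + 5/(2*1 + 3))/2 = -(-5*⅙ + 5/(2 + 3))/2 = -(-⅚ + 5/5)/2 = -(-⅚ + 5*(⅕))/2 = -(-⅚ + 1)/2 = -½*⅙ = -1/12 ≈ -0.083333)
n(S, u) = -1/12
w(A, F) = -19 (w(A, F) = 3 - 22 = -19)
X(O, L) = 35/12 (X(O, L) = 3 - 1/12 = 35/12)
(X(-17, 2) - 50)*w(-13, -9) = (35/12 - 50)*(-19) = -565/12*(-19) = 10735/12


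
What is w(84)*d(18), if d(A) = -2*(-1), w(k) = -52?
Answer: -104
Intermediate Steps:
d(A) = 2
w(84)*d(18) = -52*2 = -104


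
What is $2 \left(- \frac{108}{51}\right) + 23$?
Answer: $\frac{319}{17} \approx 18.765$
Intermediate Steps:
$2 \left(- \frac{108}{51}\right) + 23 = 2 \left(\left(-108\right) \frac{1}{51}\right) + 23 = 2 \left(- \frac{36}{17}\right) + 23 = - \frac{72}{17} + 23 = \frac{319}{17}$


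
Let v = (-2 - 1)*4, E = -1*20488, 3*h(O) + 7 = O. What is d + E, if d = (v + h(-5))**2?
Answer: -20232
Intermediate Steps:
h(O) = -7/3 + O/3
E = -20488
v = -12 (v = -3*4 = -12)
d = 256 (d = (-12 + (-7/3 + (1/3)*(-5)))**2 = (-12 + (-7/3 - 5/3))**2 = (-12 - 4)**2 = (-16)**2 = 256)
d + E = 256 - 20488 = -20232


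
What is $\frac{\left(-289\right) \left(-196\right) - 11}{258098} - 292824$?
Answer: $- \frac{75577232119}{258098} \approx -2.9282 \cdot 10^{5}$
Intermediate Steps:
$\frac{\left(-289\right) \left(-196\right) - 11}{258098} - 292824 = \left(56644 - 11\right) \frac{1}{258098} - 292824 = 56633 \cdot \frac{1}{258098} - 292824 = \frac{56633}{258098} - 292824 = - \frac{75577232119}{258098}$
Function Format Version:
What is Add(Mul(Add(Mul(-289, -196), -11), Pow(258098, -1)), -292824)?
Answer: Rational(-75577232119, 258098) ≈ -2.9282e+5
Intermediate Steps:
Add(Mul(Add(Mul(-289, -196), -11), Pow(258098, -1)), -292824) = Add(Mul(Add(56644, -11), Rational(1, 258098)), -292824) = Add(Mul(56633, Rational(1, 258098)), -292824) = Add(Rational(56633, 258098), -292824) = Rational(-75577232119, 258098)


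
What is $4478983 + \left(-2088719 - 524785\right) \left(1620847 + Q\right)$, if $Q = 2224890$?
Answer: $-10050844553465$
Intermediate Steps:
$4478983 + \left(-2088719 - 524785\right) \left(1620847 + Q\right) = 4478983 + \left(-2088719 - 524785\right) \left(1620847 + 2224890\right) = 4478983 - 10050849032448 = -10050844553465$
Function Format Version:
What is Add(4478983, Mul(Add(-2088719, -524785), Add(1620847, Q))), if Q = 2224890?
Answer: -10050844553465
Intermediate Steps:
Add(4478983, Mul(Add(-2088719, -524785), Add(1620847, Q))) = Add(4478983, Mul(Add(-2088719, -524785), Add(1620847, 2224890))) = Add(4478983, Mul(-2613504, 3845737)) = Add(4478983, -10050849032448) = -10050844553465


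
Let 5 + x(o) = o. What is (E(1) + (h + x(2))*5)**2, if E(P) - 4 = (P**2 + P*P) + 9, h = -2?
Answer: 100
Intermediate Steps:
x(o) = -5 + o
E(P) = 13 + 2*P**2 (E(P) = 4 + ((P**2 + P*P) + 9) = 4 + ((P**2 + P**2) + 9) = 4 + (2*P**2 + 9) = 4 + (9 + 2*P**2) = 13 + 2*P**2)
(E(1) + (h + x(2))*5)**2 = ((13 + 2*1**2) + (-2 + (-5 + 2))*5)**2 = ((13 + 2*1) + (-2 - 3)*5)**2 = ((13 + 2) - 5*5)**2 = (15 - 25)**2 = (-10)**2 = 100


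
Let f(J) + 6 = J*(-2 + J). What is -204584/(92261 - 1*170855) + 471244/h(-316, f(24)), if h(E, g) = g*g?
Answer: 3865950733/892316979 ≈ 4.3325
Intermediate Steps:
f(J) = -6 + J*(-2 + J)
h(E, g) = g**2
-204584/(92261 - 1*170855) + 471244/h(-316, f(24)) = -204584/(92261 - 1*170855) + 471244/((-6 + 24**2 - 2*24)**2) = -204584/(92261 - 170855) + 471244/((-6 + 576 - 48)**2) = -204584/(-78594) + 471244/(522**2) = -204584*(-1/78594) + 471244/272484 = 102292/39297 + 471244*(1/272484) = 102292/39297 + 117811/68121 = 3865950733/892316979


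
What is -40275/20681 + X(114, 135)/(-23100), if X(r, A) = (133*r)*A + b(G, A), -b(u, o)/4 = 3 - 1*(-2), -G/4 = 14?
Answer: -865225147/9554622 ≈ -90.556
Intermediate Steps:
G = -56 (G = -4*14 = -56)
b(u, o) = -20 (b(u, o) = -4*(3 - 1*(-2)) = -4*(3 + 2) = -4*5 = -20)
X(r, A) = -20 + 133*A*r (X(r, A) = (133*r)*A - 20 = 133*A*r - 20 = -20 + 133*A*r)
-40275/20681 + X(114, 135)/(-23100) = -40275/20681 + (-20 + 133*135*114)/(-23100) = -40275*1/20681 + (-20 + 2046870)*(-1/23100) = -40275/20681 + 2046850*(-1/23100) = -40275/20681 - 40937/462 = -865225147/9554622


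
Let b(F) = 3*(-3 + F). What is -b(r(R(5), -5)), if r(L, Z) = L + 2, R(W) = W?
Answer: -12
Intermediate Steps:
r(L, Z) = 2 + L
b(F) = -9 + 3*F
-b(r(R(5), -5)) = -(-9 + 3*(2 + 5)) = -(-9 + 3*7) = -(-9 + 21) = -1*12 = -12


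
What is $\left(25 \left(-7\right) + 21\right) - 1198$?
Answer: $-1352$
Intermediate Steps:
$\left(25 \left(-7\right) + 21\right) - 1198 = \left(-175 + 21\right) - 1198 = -154 - 1198 = -1352$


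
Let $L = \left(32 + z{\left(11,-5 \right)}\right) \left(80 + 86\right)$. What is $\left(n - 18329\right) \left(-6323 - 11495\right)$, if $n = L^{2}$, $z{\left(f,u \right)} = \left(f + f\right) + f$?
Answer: $-2074118027678$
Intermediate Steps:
$z{\left(f,u \right)} = 3 f$ ($z{\left(f,u \right)} = 2 f + f = 3 f$)
$L = 10790$ ($L = \left(32 + 3 \cdot 11\right) \left(80 + 86\right) = \left(32 + 33\right) 166 = 65 \cdot 166 = 10790$)
$n = 116424100$ ($n = 10790^{2} = 116424100$)
$\left(n - 18329\right) \left(-6323 - 11495\right) = \left(116424100 - 18329\right) \left(-6323 - 11495\right) = 116405771 \left(-17818\right) = -2074118027678$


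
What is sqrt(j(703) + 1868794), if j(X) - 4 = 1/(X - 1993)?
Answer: sqrt(3109866750510)/1290 ≈ 1367.0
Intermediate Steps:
j(X) = 4 + 1/(-1993 + X) (j(X) = 4 + 1/(X - 1993) = 4 + 1/(-1993 + X))
sqrt(j(703) + 1868794) = sqrt((-7971 + 4*703)/(-1993 + 703) + 1868794) = sqrt((-7971 + 2812)/(-1290) + 1868794) = sqrt(-1/1290*(-5159) + 1868794) = sqrt(5159/1290 + 1868794) = sqrt(2410749419/1290) = sqrt(3109866750510)/1290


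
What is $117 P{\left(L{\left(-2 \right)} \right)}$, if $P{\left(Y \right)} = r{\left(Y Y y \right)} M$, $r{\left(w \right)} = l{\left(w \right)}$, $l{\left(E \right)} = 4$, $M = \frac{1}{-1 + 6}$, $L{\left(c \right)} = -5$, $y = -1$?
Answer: $\frac{468}{5} \approx 93.6$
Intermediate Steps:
$M = \frac{1}{5} \approx 0.2$
$r{\left(w \right)} = 4$
$P{\left(Y \right)} = \frac{4}{5}$ ($P{\left(Y \right)} = 4 \cdot \frac{1}{5} = \frac{4}{5}$)
$117 P{\left(L{\left(-2 \right)} \right)} = 117 \cdot \frac{4}{5} = \frac{468}{5}$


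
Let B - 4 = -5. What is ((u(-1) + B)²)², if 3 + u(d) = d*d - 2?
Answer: 625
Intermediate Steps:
B = -1 (B = 4 - 5 = -1)
u(d) = -5 + d² (u(d) = -3 + (d*d - 2) = -3 + (d² - 2) = -3 + (-2 + d²) = -5 + d²)
((u(-1) + B)²)² = (((-5 + (-1)²) - 1)²)² = (((-5 + 1) - 1)²)² = ((-4 - 1)²)² = ((-5)²)² = 25² = 625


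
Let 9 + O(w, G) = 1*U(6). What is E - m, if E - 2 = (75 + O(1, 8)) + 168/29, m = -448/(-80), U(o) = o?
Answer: 10758/145 ≈ 74.193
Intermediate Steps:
O(w, G) = -3 (O(w, G) = -9 + 1*6 = -9 + 6 = -3)
m = 28/5 (m = -448*(-1/80) = 28/5 ≈ 5.6000)
E = 2314/29 (E = 2 + ((75 - 3) + 168/29) = 2 + (72 + 168*(1/29)) = 2 + (72 + 168/29) = 2 + 2256/29 = 2314/29 ≈ 79.793)
E - m = 2314/29 - 1*28/5 = 2314/29 - 28/5 = 10758/145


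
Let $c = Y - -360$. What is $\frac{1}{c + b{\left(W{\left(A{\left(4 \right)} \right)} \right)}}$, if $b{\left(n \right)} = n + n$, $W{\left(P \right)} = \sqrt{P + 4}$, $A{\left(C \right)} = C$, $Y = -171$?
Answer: $\frac{189}{35689} - \frac{4 \sqrt{2}}{35689} \approx 0.0051372$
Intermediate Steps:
$W{\left(P \right)} = \sqrt{4 + P}$
$b{\left(n \right)} = 2 n$
$c = 189$ ($c = -171 - -360 = -171 + 360 = 189$)
$\frac{1}{c + b{\left(W{\left(A{\left(4 \right)} \right)} \right)}} = \frac{1}{189 + 2 \sqrt{4 + 4}} = \frac{1}{189 + 2 \sqrt{8}} = \frac{1}{189 + 2 \cdot 2 \sqrt{2}} = \frac{1}{189 + 4 \sqrt{2}}$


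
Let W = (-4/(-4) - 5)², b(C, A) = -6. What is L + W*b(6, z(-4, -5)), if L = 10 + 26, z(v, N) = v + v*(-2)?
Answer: -60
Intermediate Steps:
z(v, N) = -v (z(v, N) = v - 2*v = -v)
L = 36
W = 16 (W = (-4*(-¼) - 5)² = (1 - 5)² = (-4)² = 16)
L + W*b(6, z(-4, -5)) = 36 + 16*(-6) = 36 - 96 = -60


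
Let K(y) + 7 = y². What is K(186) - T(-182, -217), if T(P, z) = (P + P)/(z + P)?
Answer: 1971521/57 ≈ 34588.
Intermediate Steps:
T(P, z) = 2*P/(P + z) (T(P, z) = (2*P)/(P + z) = 2*P/(P + z))
K(y) = -7 + y²
K(186) - T(-182, -217) = (-7 + 186²) - 2*(-182)/(-182 - 217) = (-7 + 34596) - 2*(-182)/(-399) = 34589 - 2*(-182)*(-1)/399 = 34589 - 1*52/57 = 34589 - 52/57 = 1971521/57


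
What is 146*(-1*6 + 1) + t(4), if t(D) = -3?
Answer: -733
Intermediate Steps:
146*(-1*6 + 1) + t(4) = 146*(-1*6 + 1) - 3 = 146*(-6 + 1) - 3 = 146*(-5) - 3 = -730 - 3 = -733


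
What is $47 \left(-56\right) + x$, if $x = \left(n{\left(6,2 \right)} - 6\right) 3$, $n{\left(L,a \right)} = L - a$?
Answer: $-2638$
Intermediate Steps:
$x = -6$ ($x = \left(\left(6 - 2\right) - 6\right) 3 = \left(4 - 6\right) 3 = \left(-2\right) 3 = -6$)
$47 \left(-56\right) + x = 47 \left(-56\right) - 6 = -2632 - 6 = -2638$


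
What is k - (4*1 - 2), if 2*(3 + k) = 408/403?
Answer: -1811/403 ≈ -4.4938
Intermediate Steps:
k = -1005/403 (k = -3 + (408/403)/2 = -3 + (408*(1/403))/2 = -3 + (½)*(408/403) = -3 + 204/403 = -1005/403 ≈ -2.4938)
k - (4*1 - 2) = -1005/403 - (4*1 - 2) = -1005/403 - (4 - 2) = -1005/403 - 1*2 = -1005/403 - 2 = -1811/403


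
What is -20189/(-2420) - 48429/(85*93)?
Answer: 2826391/1275340 ≈ 2.2162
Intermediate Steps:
-20189/(-2420) - 48429/(85*93) = -20189*(-1/2420) - 48429/7905 = 20189/2420 - 48429*1/7905 = 20189/2420 - 16143/2635 = 2826391/1275340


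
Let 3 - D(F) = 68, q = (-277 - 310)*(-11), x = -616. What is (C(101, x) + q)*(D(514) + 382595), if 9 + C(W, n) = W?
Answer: 2505188970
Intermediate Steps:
q = 6457 (q = -587*(-11) = 6457)
D(F) = -65 (D(F) = 3 - 1*68 = 3 - 68 = -65)
C(W, n) = -9 + W
(C(101, x) + q)*(D(514) + 382595) = ((-9 + 101) + 6457)*(-65 + 382595) = (92 + 6457)*382530 = 6549*382530 = 2505188970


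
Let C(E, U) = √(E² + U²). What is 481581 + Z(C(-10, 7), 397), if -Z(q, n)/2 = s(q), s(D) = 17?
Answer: 481547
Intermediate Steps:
Z(q, n) = -34 (Z(q, n) = -2*17 = -34)
481581 + Z(C(-10, 7), 397) = 481581 - 34 = 481547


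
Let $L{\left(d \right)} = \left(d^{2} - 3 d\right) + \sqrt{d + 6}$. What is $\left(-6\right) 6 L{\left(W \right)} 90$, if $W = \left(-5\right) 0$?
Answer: $- 3240 \sqrt{6} \approx -7936.3$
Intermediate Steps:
$W = 0$
$L{\left(d \right)} = d^{2} + \sqrt{6 + d} - 3 d$ ($L{\left(d \right)} = \left(d^{2} - 3 d\right) + \sqrt{6 + d} = d^{2} + \sqrt{6 + d} - 3 d$)
$\left(-6\right) 6 L{\left(W \right)} 90 = \left(-6\right) 6 \left(0^{2} + \sqrt{6 + 0} - 0\right) 90 = - 36 \left(0 + \sqrt{6} + 0\right) 90 = - 36 \sqrt{6} \cdot 90 = - 3240 \sqrt{6}$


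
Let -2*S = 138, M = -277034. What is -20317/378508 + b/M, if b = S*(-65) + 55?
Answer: -3673463049/52429792636 ≈ -0.070064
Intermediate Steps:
S = -69 (S = -1/2*138 = -69)
b = 4540 (b = -69*(-65) + 55 = 4485 + 55 = 4540)
-20317/378508 + b/M = -20317/378508 + 4540/(-277034) = -20317*1/378508 + 4540*(-1/277034) = -20317/378508 - 2270/138517 = -3673463049/52429792636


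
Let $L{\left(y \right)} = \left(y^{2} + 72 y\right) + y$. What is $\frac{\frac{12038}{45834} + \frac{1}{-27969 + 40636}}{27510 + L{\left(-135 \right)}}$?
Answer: $\frac{7626559}{1041559224732} \approx 7.3223 \cdot 10^{-6}$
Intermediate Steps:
$L{\left(y \right)} = y^{2} + 73 y$
$\frac{\frac{12038}{45834} + \frac{1}{-27969 + 40636}}{27510 + L{\left(-135 \right)}} = \frac{\frac{12038}{45834} + \frac{1}{-27969 + 40636}}{27510 - 135 \left(73 - 135\right)} = \frac{12038 \cdot \frac{1}{45834} + \frac{1}{12667}}{27510 - -8370} = \frac{\frac{6019}{22917} + \frac{1}{12667}}{27510 + 8370} = \frac{76265590}{290289639 \cdot 35880} = \frac{76265590}{290289639} \cdot \frac{1}{35880} = \frac{7626559}{1041559224732}$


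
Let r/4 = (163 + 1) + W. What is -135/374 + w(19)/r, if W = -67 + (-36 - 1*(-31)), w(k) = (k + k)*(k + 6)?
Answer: 76405/34408 ≈ 2.2206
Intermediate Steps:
w(k) = 2*k*(6 + k) (w(k) = (2*k)*(6 + k) = 2*k*(6 + k))
W = -72 (W = -67 + (-36 + 31) = -67 - 5 = -72)
r = 368 (r = 4*((163 + 1) - 72) = 4*(164 - 72) = 4*92 = 368)
-135/374 + w(19)/r = -135/374 + (2*19*(6 + 19))/368 = -135*1/374 + (2*19*25)*(1/368) = -135/374 + 950*(1/368) = -135/374 + 475/184 = 76405/34408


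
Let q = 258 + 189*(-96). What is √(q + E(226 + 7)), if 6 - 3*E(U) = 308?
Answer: 2*I*√40470/3 ≈ 134.11*I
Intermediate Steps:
E(U) = -302/3 (E(U) = 2 - ⅓*308 = 2 - 308/3 = -302/3)
q = -17886 (q = 258 - 18144 = -17886)
√(q + E(226 + 7)) = √(-17886 - 302/3) = √(-53960/3) = 2*I*√40470/3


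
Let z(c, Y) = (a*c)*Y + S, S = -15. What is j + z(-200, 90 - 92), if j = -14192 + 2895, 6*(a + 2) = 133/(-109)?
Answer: -3987224/327 ≈ -12193.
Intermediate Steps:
a = -1441/654 (a = -2 + (133/(-109))/6 = -2 + (133*(-1/109))/6 = -2 + (1/6)*(-133/109) = -2 - 133/654 = -1441/654 ≈ -2.2034)
z(c, Y) = -15 - 1441*Y*c/654 (z(c, Y) = (-1441*c/654)*Y - 15 = -1441*Y*c/654 - 15 = -15 - 1441*Y*c/654)
j = -11297
j + z(-200, 90 - 92) = -11297 + (-15 - 1441/654*(90 - 92)*(-200)) = -11297 + (-15 - 1441/654*(-2)*(-200)) = -11297 + (-15 - 288200/327) = -11297 - 293105/327 = -3987224/327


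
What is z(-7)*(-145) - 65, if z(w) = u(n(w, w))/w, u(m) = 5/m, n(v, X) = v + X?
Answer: -7095/98 ≈ -72.398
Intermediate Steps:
n(v, X) = X + v
z(w) = 5/(2*w**2) (z(w) = (5/(w + w))/w = (5/((2*w)))/w = (5*(1/(2*w)))/w = (5/(2*w))/w = 5/(2*w**2))
z(-7)*(-145) - 65 = ((5/2)/(-7)**2)*(-145) - 65 = ((5/2)*(1/49))*(-145) - 65 = (5/98)*(-145) - 65 = -725/98 - 65 = -7095/98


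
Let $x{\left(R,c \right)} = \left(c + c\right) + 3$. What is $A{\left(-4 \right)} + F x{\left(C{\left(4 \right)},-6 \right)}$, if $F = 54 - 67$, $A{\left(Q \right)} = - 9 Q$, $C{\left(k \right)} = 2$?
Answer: $153$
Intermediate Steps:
$x{\left(R,c \right)} = 3 + 2 c$ ($x{\left(R,c \right)} = 2 c + 3 = 3 + 2 c$)
$F = -13$ ($F = 54 - 67 = -13$)
$A{\left(-4 \right)} + F x{\left(C{\left(4 \right)},-6 \right)} = \left(-9\right) \left(-4\right) - 13 \left(3 + 2 \left(-6\right)\right) = 36 - 13 \left(3 - 12\right) = 36 - -117 = 36 + 117 = 153$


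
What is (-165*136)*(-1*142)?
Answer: 3186480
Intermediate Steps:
(-165*136)*(-1*142) = -22440*(-142) = 3186480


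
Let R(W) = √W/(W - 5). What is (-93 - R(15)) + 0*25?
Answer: -93 - √15/10 ≈ -93.387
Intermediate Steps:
R(W) = √W/(-5 + W)
(-93 - R(15)) + 0*25 = (-93 - √15/(-5 + 15)) + 0*25 = (-93 - √15/10) + 0 = -93 - √15/10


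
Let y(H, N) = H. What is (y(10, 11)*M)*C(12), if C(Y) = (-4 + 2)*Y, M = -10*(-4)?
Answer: -9600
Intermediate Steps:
M = 40
C(Y) = -2*Y
(y(10, 11)*M)*C(12) = (10*40)*(-2*12) = 400*(-24) = -9600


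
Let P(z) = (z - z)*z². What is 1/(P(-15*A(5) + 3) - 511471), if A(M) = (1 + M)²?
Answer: -1/511471 ≈ -1.9551e-6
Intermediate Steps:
P(z) = 0 (P(z) = 0*z² = 0)
1/(P(-15*A(5) + 3) - 511471) = 1/(0 - 511471) = 1/(-511471) = -1/511471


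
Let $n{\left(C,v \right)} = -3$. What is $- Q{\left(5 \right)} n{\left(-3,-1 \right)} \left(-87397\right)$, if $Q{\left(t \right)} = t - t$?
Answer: $0$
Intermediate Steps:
$Q{\left(t \right)} = 0$
$- Q{\left(5 \right)} n{\left(-3,-1 \right)} \left(-87397\right) = \left(-1\right) 0 \left(-3\right) \left(-87397\right) = 0 \left(-3\right) \left(-87397\right) = 0 \left(-87397\right) = 0$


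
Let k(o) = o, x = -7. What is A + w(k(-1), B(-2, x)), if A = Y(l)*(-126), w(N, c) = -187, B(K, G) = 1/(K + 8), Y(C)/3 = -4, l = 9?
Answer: 1325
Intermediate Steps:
Y(C) = -12 (Y(C) = 3*(-4) = -12)
B(K, G) = 1/(8 + K)
A = 1512 (A = -12*(-126) = 1512)
A + w(k(-1), B(-2, x)) = 1512 - 187 = 1325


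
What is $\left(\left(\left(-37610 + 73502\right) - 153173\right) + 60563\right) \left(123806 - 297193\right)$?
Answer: $9834163866$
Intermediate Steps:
$\left(\left(\left(-37610 + 73502\right) - 153173\right) + 60563\right) \left(123806 - 297193\right) = \left(\left(35892 - 153173\right) + 60563\right) \left(-173387\right) = \left(-117281 + 60563\right) \left(-173387\right) = \left(-56718\right) \left(-173387\right) = 9834163866$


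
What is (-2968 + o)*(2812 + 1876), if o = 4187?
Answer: 5714672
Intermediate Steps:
(-2968 + o)*(2812 + 1876) = (-2968 + 4187)*(2812 + 1876) = 1219*4688 = 5714672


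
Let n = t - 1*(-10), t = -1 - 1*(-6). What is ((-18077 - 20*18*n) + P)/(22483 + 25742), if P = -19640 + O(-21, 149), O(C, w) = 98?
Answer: -43019/48225 ≈ -0.89205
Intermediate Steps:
t = 5 (t = -1 + 6 = 5)
P = -19542 (P = -19640 + 98 = -19542)
n = 15 (n = 5 - 1*(-10) = 5 + 10 = 15)
((-18077 - 20*18*n) + P)/(22483 + 25742) = ((-18077 - 20*18*15) - 19542)/(22483 + 25742) = ((-18077 - 360*15) - 19542)/48225 = ((-18077 - 1*5400) - 19542)*(1/48225) = ((-18077 - 5400) - 19542)*(1/48225) = (-23477 - 19542)*(1/48225) = -43019*1/48225 = -43019/48225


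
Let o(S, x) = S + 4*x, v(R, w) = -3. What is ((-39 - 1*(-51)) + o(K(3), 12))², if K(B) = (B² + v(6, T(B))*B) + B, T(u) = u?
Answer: 3969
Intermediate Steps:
K(B) = B² - 2*B (K(B) = (B² - 3*B) + B = B² - 2*B)
((-39 - 1*(-51)) + o(K(3), 12))² = ((-39 - 1*(-51)) + (3*(-2 + 3) + 4*12))² = ((-39 + 51) + (3*1 + 48))² = (12 + (3 + 48))² = (12 + 51)² = 63² = 3969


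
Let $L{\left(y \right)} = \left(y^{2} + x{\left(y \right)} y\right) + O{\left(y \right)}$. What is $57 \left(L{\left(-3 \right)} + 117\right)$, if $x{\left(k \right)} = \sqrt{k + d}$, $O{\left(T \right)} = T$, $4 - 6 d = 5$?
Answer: $7011 - \frac{57 i \sqrt{114}}{2} \approx 7011.0 - 304.3 i$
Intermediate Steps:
$d = - \frac{1}{6}$ ($d = \frac{2}{3} - \frac{5}{6} = - \frac{1}{6} \approx -0.16667$)
$x{\left(k \right)} = \sqrt{- \frac{1}{6} + k}$ ($x{\left(k \right)} = \sqrt{k - \frac{1}{6}} = \sqrt{- \frac{1}{6} + k}$)
$L{\left(y \right)} = y + y^{2} + \frac{y \sqrt{-6 + 36 y}}{6}$ ($L{\left(y \right)} = \left(y^{2} + \frac{\sqrt{-6 + 36 y}}{6} y\right) + y = \left(y^{2} + \frac{y \sqrt{-6 + 36 y}}{6}\right) + y = y + y^{2} + \frac{y \sqrt{-6 + 36 y}}{6}$)
$57 \left(L{\left(-3 \right)} + 117\right) = 57 \left(\frac{1}{6} \left(-3\right) \left(6 + \sqrt{-6 + 36 \left(-3\right)} + 6 \left(-3\right)\right) + 117\right) = 57 \left(\frac{1}{6} \left(-3\right) \left(6 + \sqrt{-6 - 108} - 18\right) + 117\right) = 57 \left(\frac{1}{6} \left(-3\right) \left(6 + \sqrt{-114} - 18\right) + 117\right) = 57 \left(\frac{1}{6} \left(-3\right) \left(6 + i \sqrt{114} - 18\right) + 117\right) = 57 \left(\frac{1}{6} \left(-3\right) \left(-12 + i \sqrt{114}\right) + 117\right) = 57 \left(\left(6 - \frac{i \sqrt{114}}{2}\right) + 117\right) = 57 \left(123 - \frac{i \sqrt{114}}{2}\right) = 7011 - \frac{57 i \sqrt{114}}{2}$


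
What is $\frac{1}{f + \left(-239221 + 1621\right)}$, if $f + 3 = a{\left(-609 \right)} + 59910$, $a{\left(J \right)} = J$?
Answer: $- \frac{1}{178302} \approx -5.6085 \cdot 10^{-6}$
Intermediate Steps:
$f = 59298$ ($f = -3 + \left(-609 + 59910\right) = -3 + 59301 = 59298$)
$\frac{1}{f + \left(-239221 + 1621\right)} = \frac{1}{59298 + \left(-239221 + 1621\right)} = \frac{1}{59298 - 237600} = \frac{1}{-178302} = - \frac{1}{178302}$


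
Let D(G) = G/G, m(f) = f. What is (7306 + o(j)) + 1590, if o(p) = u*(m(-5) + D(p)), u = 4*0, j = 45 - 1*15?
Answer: 8896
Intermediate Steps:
D(G) = 1
j = 30 (j = 45 - 15 = 30)
u = 0
o(p) = 0 (o(p) = 0*(-5 + 1) = 0*(-4) = 0)
(7306 + o(j)) + 1590 = (7306 + 0) + 1590 = 7306 + 1590 = 8896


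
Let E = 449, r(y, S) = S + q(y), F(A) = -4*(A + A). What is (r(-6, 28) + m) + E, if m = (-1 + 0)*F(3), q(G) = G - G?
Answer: 501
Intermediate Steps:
F(A) = -8*A
q(G) = 0
r(y, S) = S (r(y, S) = S + 0 = S)
m = 24 (m = (-1 + 0)*(-8*3) = -1*(-24) = 24)
(r(-6, 28) + m) + E = (28 + 24) + 449 = 52 + 449 = 501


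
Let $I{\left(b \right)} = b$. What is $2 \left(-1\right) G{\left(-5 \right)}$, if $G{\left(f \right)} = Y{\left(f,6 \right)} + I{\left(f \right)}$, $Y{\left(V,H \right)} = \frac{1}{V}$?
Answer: $\frac{52}{5} \approx 10.4$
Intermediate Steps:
$G{\left(f \right)} = f + \frac{1}{f}$ ($G{\left(f \right)} = \frac{1}{f} + f = f + \frac{1}{f}$)
$2 \left(-1\right) G{\left(-5 \right)} = 2 \left(-1\right) \left(-5 + \frac{1}{-5}\right) = - 2 \left(-5 - \frac{1}{5}\right) = \left(-2\right) \left(- \frac{26}{5}\right) = \frac{52}{5}$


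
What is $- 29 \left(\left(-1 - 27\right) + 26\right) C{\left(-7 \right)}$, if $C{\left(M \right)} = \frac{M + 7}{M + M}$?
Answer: $0$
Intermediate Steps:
$C{\left(M \right)} = \frac{7 + M}{2 M}$
$- 29 \left(\left(-1 - 27\right) + 26\right) C{\left(-7 \right)} = - 29 \left(\left(-1 - 27\right) + 26\right) \frac{7 - 7}{2 \left(-7\right)} = - 29 \left(-28 + 26\right) \frac{1}{2} \left(- \frac{1}{7}\right) 0 = \left(-29\right) \left(-2\right) 0 = 58 \cdot 0 = 0$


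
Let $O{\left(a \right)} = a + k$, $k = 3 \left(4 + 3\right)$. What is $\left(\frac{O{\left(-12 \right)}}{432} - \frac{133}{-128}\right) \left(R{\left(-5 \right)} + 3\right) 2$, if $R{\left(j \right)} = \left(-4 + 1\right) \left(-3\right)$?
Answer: $\frac{407}{16} \approx 25.438$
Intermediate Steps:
$R{\left(j \right)} = 9$ ($R{\left(j \right)} = \left(-3\right) \left(-3\right) = 9$)
$k = 21$ ($k = 3 \cdot 7 = 21$)
$O{\left(a \right)} = 21 + a$ ($O{\left(a \right)} = a + 21 = 21 + a$)
$\left(\frac{O{\left(-12 \right)}}{432} - \frac{133}{-128}\right) \left(R{\left(-5 \right)} + 3\right) 2 = \left(\frac{21 - 12}{432} - \frac{133}{-128}\right) \left(9 + 3\right) 2 = \left(9 \cdot \frac{1}{432} - - \frac{133}{128}\right) 12 \cdot 2 = \left(\frac{1}{48} + \frac{133}{128}\right) 24 = \frac{407}{384} \cdot 24 = \frac{407}{16}$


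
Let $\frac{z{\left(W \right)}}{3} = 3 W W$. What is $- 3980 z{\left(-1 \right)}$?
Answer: $-35820$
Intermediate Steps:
$z{\left(W \right)} = 9 W^{2}$ ($z{\left(W \right)} = 3 \cdot 3 W W = 3 \cdot 3 W^{2} = 9 W^{2}$)
$- 3980 z{\left(-1 \right)} = - 3980 \cdot 9 \left(-1\right)^{2} = - 3980 \cdot 9 \cdot 1 = \left(-3980\right) 9 = -35820$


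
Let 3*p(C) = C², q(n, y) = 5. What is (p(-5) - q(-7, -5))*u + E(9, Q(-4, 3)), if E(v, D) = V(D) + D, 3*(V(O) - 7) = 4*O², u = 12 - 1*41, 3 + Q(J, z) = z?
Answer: -269/3 ≈ -89.667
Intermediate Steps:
Q(J, z) = -3 + z
p(C) = C²/3
u = -29 (u = 12 - 41 = -29)
V(O) = 7 + 4*O²/3 (V(O) = 7 + (4*O²)/3 = 7 + 4*O²/3)
E(v, D) = 7 + D + 4*D²/3 (E(v, D) = (7 + 4*D²/3) + D = 7 + D + 4*D²/3)
(p(-5) - q(-7, -5))*u + E(9, Q(-4, 3)) = ((⅓)*(-5)² - 1*5)*(-29) + (7 + (-3 + 3) + 4*(-3 + 3)²/3) = ((⅓)*25 - 5)*(-29) + (7 + 0 + (4/3)*0²) = (25/3 - 5)*(-29) + (7 + 0 + (4/3)*0) = (10/3)*(-29) + (7 + 0 + 0) = -290/3 + 7 = -269/3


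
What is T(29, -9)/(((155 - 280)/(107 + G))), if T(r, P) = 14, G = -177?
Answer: 196/25 ≈ 7.8400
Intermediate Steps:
T(29, -9)/(((155 - 280)/(107 + G))) = 14/(((155 - 280)/(107 - 177))) = 14/((-125/(-70))) = 14/((-125*(-1/70))) = 14/(25/14) = 14*(14/25) = 196/25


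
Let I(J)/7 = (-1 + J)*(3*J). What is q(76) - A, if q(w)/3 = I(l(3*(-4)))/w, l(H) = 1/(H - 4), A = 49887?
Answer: -970600401/19456 ≈ -49887.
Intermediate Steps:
l(H) = 1/(-4 + H)
I(J) = 21*J*(-1 + J) (I(J) = 7*((-1 + J)*(3*J)) = 7*(3*J*(-1 + J)) = 21*J*(-1 + J))
q(w) = 1071/(256*w) (q(w) = 3*((21*(-1 + 1/(-4 + 3*(-4)))/(-4 + 3*(-4)))/w) = 3*((21*(-1 + 1/(-4 - 12))/(-4 - 12))/w) = 3*((21*(-1 + 1/(-16))/(-16))/w) = 3*((21*(-1/16)*(-1 - 1/16))/w) = 3*((21*(-1/16)*(-17/16))/w) = 3*(357/(256*w)) = 1071/(256*w))
q(76) - A = (1071/256)/76 - 1*49887 = (1071/256)*(1/76) - 49887 = 1071/19456 - 49887 = -970600401/19456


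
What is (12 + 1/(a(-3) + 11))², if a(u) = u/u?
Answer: 21025/144 ≈ 146.01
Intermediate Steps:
a(u) = 1
(12 + 1/(a(-3) + 11))² = (12 + 1/(1 + 11))² = (12 + 1/12)² = (145/12)² = 21025/144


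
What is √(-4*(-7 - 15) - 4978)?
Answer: I*√4890 ≈ 69.929*I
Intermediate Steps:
√(-4*(-7 - 15) - 4978) = √(-4*(-22) - 4978) = √(88 - 4978) = √(-4890) = I*√4890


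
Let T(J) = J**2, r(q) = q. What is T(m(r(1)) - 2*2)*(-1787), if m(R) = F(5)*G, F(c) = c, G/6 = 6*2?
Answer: -226477232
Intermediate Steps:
G = 72 (G = 6*(6*2) = 6*12 = 72)
m(R) = 360 (m(R) = 5*72 = 360)
T(m(r(1)) - 2*2)*(-1787) = (360 - 2*2)**2*(-1787) = (360 - 4)**2*(-1787) = 356**2*(-1787) = 126736*(-1787) = -226477232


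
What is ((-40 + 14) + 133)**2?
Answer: 11449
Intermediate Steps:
((-40 + 14) + 133)**2 = (-26 + 133)**2 = 107**2 = 11449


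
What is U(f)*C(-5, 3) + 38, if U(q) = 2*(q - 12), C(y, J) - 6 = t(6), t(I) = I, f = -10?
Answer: -490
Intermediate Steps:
C(y, J) = 12 (C(y, J) = 6 + 6 = 12)
U(q) = -24 + 2*q (U(q) = 2*(-12 + q) = -24 + 2*q)
U(f)*C(-5, 3) + 38 = (-24 + 2*(-10))*12 + 38 = (-24 - 20)*12 + 38 = -44*12 + 38 = -528 + 38 = -490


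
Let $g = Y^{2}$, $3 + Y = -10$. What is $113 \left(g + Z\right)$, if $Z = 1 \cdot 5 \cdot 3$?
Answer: $20792$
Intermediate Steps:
$Y = -13$ ($Y = -3 - 10 = -13$)
$Z = 15$ ($Z = 5 \cdot 3 = 15$)
$g = 169$ ($g = \left(-13\right)^{2} = 169$)
$113 \left(g + Z\right) = 113 \left(169 + 15\right) = 113 \cdot 184 = 20792$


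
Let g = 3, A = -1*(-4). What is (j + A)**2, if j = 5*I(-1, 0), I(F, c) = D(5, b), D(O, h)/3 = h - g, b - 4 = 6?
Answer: 11881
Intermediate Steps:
b = 10 (b = 4 + 6 = 10)
A = 4
D(O, h) = -9 + 3*h (D(O, h) = 3*(h - 1*3) = 3*(h - 3) = 3*(-3 + h) = -9 + 3*h)
I(F, c) = 21 (I(F, c) = -9 + 3*10 = -9 + 30 = 21)
j = 105 (j = 5*21 = 105)
(j + A)**2 = (105 + 4)**2 = 109**2 = 11881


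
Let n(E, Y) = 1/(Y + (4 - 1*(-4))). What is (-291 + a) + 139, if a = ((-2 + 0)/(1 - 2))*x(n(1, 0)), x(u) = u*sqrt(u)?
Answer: -152 + sqrt(2)/16 ≈ -151.91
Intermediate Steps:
n(E, Y) = 1/(8 + Y) (n(E, Y) = 1/(Y + (4 + 4)) = 1/(Y + 8) = 1/(8 + Y))
x(u) = u**(3/2)
a = sqrt(2)/16 (a = ((-2 + 0)/(1 - 2))*(1/(8 + 0))**(3/2) = (-2/(-1))*(1/8)**(3/2) = (-2*(-1))*(1/8)**(3/2) = 2*(sqrt(2)/32) = sqrt(2)/16 ≈ 0.088388)
(-291 + a) + 139 = (-291 + sqrt(2)/16) + 139 = -152 + sqrt(2)/16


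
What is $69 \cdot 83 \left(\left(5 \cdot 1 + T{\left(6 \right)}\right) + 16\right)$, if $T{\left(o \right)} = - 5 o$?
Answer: $-51543$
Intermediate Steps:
$69 \cdot 83 \left(\left(5 \cdot 1 + T{\left(6 \right)}\right) + 16\right) = 69 \cdot 83 \left(\left(5 \cdot 1 - 30\right) + 16\right) = 5727 \left(\left(5 - 30\right) + 16\right) = 5727 \left(-25 + 16\right) = 5727 \left(-9\right) = -51543$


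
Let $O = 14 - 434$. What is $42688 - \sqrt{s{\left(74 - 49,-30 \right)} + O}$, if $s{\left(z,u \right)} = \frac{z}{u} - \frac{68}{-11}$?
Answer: $42688 - \frac{i \sqrt{1806222}}{66} \approx 42688.0 - 20.363 i$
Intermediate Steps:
$s{\left(z,u \right)} = \frac{68}{11} + \frac{z}{u}$ ($s{\left(z,u \right)} = \frac{z}{u} - - \frac{68}{11} = \frac{z}{u} + \frac{68}{11} = \frac{68}{11} + \frac{z}{u}$)
$O = -420$ ($O = 14 - 434 = -420$)
$42688 - \sqrt{s{\left(74 - 49,-30 \right)} + O} = 42688 - \sqrt{\left(\frac{68}{11} + \frac{74 - 49}{-30}\right) - 420} = 42688 - \sqrt{\left(\frac{68}{11} + \left(74 - 49\right) \left(- \frac{1}{30}\right)\right) - 420} = 42688 - \sqrt{\left(\frac{68}{11} + 25 \left(- \frac{1}{30}\right)\right) - 420} = 42688 - \sqrt{\left(\frac{68}{11} - \frac{5}{6}\right) - 420} = 42688 - \sqrt{\frac{353}{66} - 420} = 42688 - \sqrt{- \frac{27367}{66}} = 42688 - \frac{i \sqrt{1806222}}{66}$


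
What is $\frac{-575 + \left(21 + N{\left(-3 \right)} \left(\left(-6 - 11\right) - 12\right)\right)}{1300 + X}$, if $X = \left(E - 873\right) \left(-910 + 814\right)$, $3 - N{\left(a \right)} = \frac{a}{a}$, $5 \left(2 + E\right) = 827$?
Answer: $- \frac{765}{86777} \approx -0.0088157$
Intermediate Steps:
$E = \frac{817}{5}$ ($E = -2 + \frac{1}{5} \cdot 827 = -2 + \frac{827}{5} = \frac{817}{5} \approx 163.4$)
$N{\left(a \right)} = 2$ ($N{\left(a \right)} = 3 - \frac{a}{a} = 3 - 1 = 2$)
$X = \frac{340608}{5}$ ($X = \left(\frac{817}{5} - 873\right) \left(-910 + 814\right) = \left(- \frac{3548}{5}\right) \left(-96\right) = \frac{340608}{5} \approx 68122.0$)
$\frac{-575 + \left(21 + N{\left(-3 \right)} \left(\left(-6 - 11\right) - 12\right)\right)}{1300 + X} = \frac{-575 + \left(21 + 2 \left(\left(-6 - 11\right) - 12\right)\right)}{1300 + \frac{340608}{5}} = \frac{-575 + \left(21 + 2 \left(-17 - 12\right)\right)}{\frac{347108}{5}} = \left(-575 + \left(21 + 2 \left(-29\right)\right)\right) \frac{5}{347108} = \left(-575 + \left(21 - 58\right)\right) \frac{5}{347108} = \left(-575 - 37\right) \frac{5}{347108} = \left(-612\right) \frac{5}{347108} = - \frac{765}{86777}$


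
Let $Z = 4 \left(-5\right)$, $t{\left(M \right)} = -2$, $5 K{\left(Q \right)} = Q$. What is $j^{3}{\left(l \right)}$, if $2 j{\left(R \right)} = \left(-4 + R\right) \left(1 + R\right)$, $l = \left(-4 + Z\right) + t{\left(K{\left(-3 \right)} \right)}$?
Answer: $52734375$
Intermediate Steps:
$K{\left(Q \right)} = \frac{Q}{5}$
$Z = -20$
$l = -26$ ($l = \left(-4 - 20\right) - 2 = -24 - 2 = -26$)
$j{\left(R \right)} = \frac{\left(1 + R\right) \left(-4 + R\right)}{2}$ ($j{\left(R \right)} = \frac{\left(-4 + R\right) \left(1 + R\right)}{2} = \frac{\left(1 + R\right) \left(-4 + R\right)}{2}$)
$j^{3}{\left(l \right)} = \left(-2 + \frac{\left(-26\right)^{2}}{2} - -39\right)^{3} = \left(-2 + \frac{1}{2} \cdot 676 + 39\right)^{3} = \left(-2 + 338 + 39\right)^{3} = 375^{3} = 52734375$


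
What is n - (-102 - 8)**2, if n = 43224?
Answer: 31124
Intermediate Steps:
n - (-102 - 8)**2 = 43224 - (-102 - 8)**2 = 43224 - 1*(-110)**2 = 43224 - 1*12100 = 43224 - 12100 = 31124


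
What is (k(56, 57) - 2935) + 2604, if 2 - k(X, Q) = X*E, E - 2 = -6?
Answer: -105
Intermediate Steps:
E = -4 (E = 2 - 6 = -4)
k(X, Q) = 2 + 4*X (k(X, Q) = 2 - X*(-4) = 2 - (-4)*X = 2 + 4*X)
(k(56, 57) - 2935) + 2604 = ((2 + 4*56) - 2935) + 2604 = ((2 + 224) - 2935) + 2604 = (226 - 2935) + 2604 = -2709 + 2604 = -105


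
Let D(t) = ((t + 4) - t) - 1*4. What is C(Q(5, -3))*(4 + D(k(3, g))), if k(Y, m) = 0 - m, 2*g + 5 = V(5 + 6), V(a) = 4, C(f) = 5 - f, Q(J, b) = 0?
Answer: 20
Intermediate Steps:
g = -½ (g = -5/2 + (½)*4 = -5/2 + 2 = -½ ≈ -0.50000)
k(Y, m) = -m
D(t) = 0 (D(t) = ((4 + t) - t) - 4 = 4 - 4 = 0)
C(Q(5, -3))*(4 + D(k(3, g))) = (5 - 1*0)*(4 + 0) = (5 + 0)*4 = 5*4 = 20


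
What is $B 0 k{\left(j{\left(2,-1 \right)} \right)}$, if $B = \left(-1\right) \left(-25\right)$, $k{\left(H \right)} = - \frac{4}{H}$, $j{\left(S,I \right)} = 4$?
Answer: $0$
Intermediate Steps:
$B = 25$
$B 0 k{\left(j{\left(2,-1 \right)} \right)} = 25 \cdot 0 \left(- \frac{4}{4}\right) = 0 \left(\left(-4\right) \frac{1}{4}\right) = 0 \left(-1\right) = 0$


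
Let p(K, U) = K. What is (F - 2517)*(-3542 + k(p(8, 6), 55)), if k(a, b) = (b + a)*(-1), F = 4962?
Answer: -8814225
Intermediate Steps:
k(a, b) = -a - b (k(a, b) = (a + b)*(-1) = -a - b)
(F - 2517)*(-3542 + k(p(8, 6), 55)) = (4962 - 2517)*(-3542 + (-1*8 - 1*55)) = 2445*(-3542 + (-8 - 55)) = 2445*(-3542 - 63) = 2445*(-3605) = -8814225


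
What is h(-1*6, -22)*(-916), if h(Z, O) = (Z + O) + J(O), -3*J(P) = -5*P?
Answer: 177704/3 ≈ 59235.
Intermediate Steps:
J(P) = 5*P/3 (J(P) = -(-5)*P/3 = 5*P/3)
h(Z, O) = Z + 8*O/3 (h(Z, O) = (Z + O) + 5*O/3 = (O + Z) + 5*O/3 = Z + 8*O/3)
h(-1*6, -22)*(-916) = (-1*6 + (8/3)*(-22))*(-916) = (-6 - 176/3)*(-916) = -194/3*(-916) = 177704/3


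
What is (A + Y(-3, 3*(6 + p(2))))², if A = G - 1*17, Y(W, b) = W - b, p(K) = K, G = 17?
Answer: 729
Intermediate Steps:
A = 0 (A = 17 - 1*17 = 17 - 17 = 0)
(A + Y(-3, 3*(6 + p(2))))² = (0 + (-3 - 3*(6 + 2)))² = (0 + (-3 - 3*8))² = (0 + (-3 - 1*24))² = (0 + (-3 - 24))² = (0 - 27)² = (-27)² = 729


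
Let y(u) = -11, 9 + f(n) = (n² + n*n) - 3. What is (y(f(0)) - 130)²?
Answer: 19881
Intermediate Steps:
f(n) = -12 + 2*n² (f(n) = -9 + ((n² + n*n) - 3) = -9 + ((n² + n²) - 3) = -9 + (2*n² - 3) = -9 + (-3 + 2*n²) = -12 + 2*n²)
(y(f(0)) - 130)² = (-11 - 130)² = (-141)² = 19881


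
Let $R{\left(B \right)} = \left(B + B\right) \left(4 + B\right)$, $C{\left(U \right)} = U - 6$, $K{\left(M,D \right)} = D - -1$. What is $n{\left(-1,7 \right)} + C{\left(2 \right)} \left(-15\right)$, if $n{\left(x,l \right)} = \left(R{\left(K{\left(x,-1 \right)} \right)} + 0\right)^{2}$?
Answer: $60$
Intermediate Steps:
$K{\left(M,D \right)} = 1 + D$ ($K{\left(M,D \right)} = D + 1 = 1 + D$)
$C{\left(U \right)} = -6 + U$ ($C{\left(U \right)} = U - 6 = -6 + U$)
$R{\left(B \right)} = 2 B \left(4 + B\right)$
$n{\left(x,l \right)} = 0$ ($n{\left(x,l \right)} = \left(2 \left(1 - 1\right) \left(4 + \left(1 - 1\right)\right) + 0\right)^{2} = \left(2 \cdot 0 \left(4 + 0\right) + 0\right)^{2} = \left(2 \cdot 0 \cdot 4 + 0\right)^{2} = \left(0 + 0\right)^{2} = 0^{2} = 0$)
$n{\left(-1,7 \right)} + C{\left(2 \right)} \left(-15\right) = 0 + \left(-6 + 2\right) \left(-15\right) = 0 - -60 = 0 + 60 = 60$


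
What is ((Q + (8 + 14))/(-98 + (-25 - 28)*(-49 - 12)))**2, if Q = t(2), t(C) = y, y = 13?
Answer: 49/393129 ≈ 0.00012464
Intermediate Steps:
t(C) = 13
Q = 13
((Q + (8 + 14))/(-98 + (-25 - 28)*(-49 - 12)))**2 = ((13 + (8 + 14))/(-98 + (-25 - 28)*(-49 - 12)))**2 = ((13 + 22)/(-98 - 53*(-61)))**2 = (35/(-98 + 3233))**2 = (35/3135)**2 = (35*(1/3135))**2 = (7/627)**2 = 49/393129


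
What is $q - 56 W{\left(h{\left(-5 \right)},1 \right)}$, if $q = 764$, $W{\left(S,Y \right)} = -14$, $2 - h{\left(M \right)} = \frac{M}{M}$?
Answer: $1548$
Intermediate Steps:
$h{\left(M \right)} = 1$ ($h{\left(M \right)} = 2 - \frac{M}{M} = 2 - 1 = 1$)
$q - 56 W{\left(h{\left(-5 \right)},1 \right)} = 764 - -784 = 764 + 784 = 1548$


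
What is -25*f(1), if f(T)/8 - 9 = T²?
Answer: -2000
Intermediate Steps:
f(T) = 72 + 8*T²
-25*f(1) = -25*(72 + 8*1²) = -25*(72 + 8*1) = -25*(72 + 8) = -25*80 = -2000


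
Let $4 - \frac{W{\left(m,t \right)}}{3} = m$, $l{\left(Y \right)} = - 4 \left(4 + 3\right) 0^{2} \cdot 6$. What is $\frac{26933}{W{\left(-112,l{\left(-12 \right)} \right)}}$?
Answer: $\frac{26933}{348} \approx 77.394$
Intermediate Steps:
$l{\left(Y \right)} = 0$ ($l{\left(Y \right)} = \left(-4\right) 7 \cdot 0 \cdot 6 = \left(-28\right) 0 \cdot 6 = 0 \cdot 6 = 0$)
$W{\left(m,t \right)} = 12 - 3 m$
$\frac{26933}{W{\left(-112,l{\left(-12 \right)} \right)}} = \frac{26933}{12 - -336} = \frac{26933}{12 + 336} = \frac{26933}{348}$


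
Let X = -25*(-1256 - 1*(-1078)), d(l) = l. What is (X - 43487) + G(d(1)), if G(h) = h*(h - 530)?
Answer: -39566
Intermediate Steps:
X = 4450 (X = -25*(-1256 + 1078) = -25*(-178) = 4450)
G(h) = h*(-530 + h)
(X - 43487) + G(d(1)) = (4450 - 43487) + 1*(-530 + 1) = -39037 + 1*(-529) = -39037 - 529 = -39566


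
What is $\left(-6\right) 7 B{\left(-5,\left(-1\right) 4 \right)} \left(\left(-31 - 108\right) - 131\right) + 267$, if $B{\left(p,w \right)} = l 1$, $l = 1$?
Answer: $11607$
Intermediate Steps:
$B{\left(p,w \right)} = 1$ ($B{\left(p,w \right)} = 1 \cdot 1 = 1$)
$\left(-6\right) 7 B{\left(-5,\left(-1\right) 4 \right)} \left(\left(-31 - 108\right) - 131\right) + 267 = \left(-6\right) 7 \cdot 1 \left(\left(-31 - 108\right) - 131\right) + 267 = \left(-42\right) 1 \left(-139 - 131\right) + 267 = \left(-42\right) \left(-270\right) + 267 = 11340 + 267 = 11607$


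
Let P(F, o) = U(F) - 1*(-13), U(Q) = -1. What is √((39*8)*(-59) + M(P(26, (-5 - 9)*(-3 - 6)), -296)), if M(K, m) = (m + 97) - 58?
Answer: I*√18665 ≈ 136.62*I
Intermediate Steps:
P(F, o) = 12 (P(F, o) = -1 - 1*(-13) = -1 + 13 = 12)
M(K, m) = 39 + m (M(K, m) = (97 + m) - 58 = 39 + m)
√((39*8)*(-59) + M(P(26, (-5 - 9)*(-3 - 6)), -296)) = √((39*8)*(-59) + (39 - 296)) = √(312*(-59) - 257) = √(-18408 - 257) = √(-18665) = I*√18665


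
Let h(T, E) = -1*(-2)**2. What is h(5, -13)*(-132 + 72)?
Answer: 240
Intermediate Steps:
h(T, E) = -4 (h(T, E) = -1*4 = -4)
h(5, -13)*(-132 + 72) = -4*(-132 + 72) = -4*(-60) = 240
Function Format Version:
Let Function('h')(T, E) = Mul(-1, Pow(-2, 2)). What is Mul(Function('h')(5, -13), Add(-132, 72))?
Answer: 240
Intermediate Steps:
Function('h')(T, E) = -4 (Function('h')(T, E) = Mul(-1, 4) = -4)
Mul(Function('h')(5, -13), Add(-132, 72)) = Mul(-4, Add(-132, 72)) = Mul(-4, -60) = 240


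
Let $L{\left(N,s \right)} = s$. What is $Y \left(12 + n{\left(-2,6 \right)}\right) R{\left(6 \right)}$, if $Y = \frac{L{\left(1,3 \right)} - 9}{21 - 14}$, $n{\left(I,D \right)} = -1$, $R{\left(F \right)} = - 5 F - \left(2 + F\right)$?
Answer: $\frac{2508}{7} \approx 358.29$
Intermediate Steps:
$R{\left(F \right)} = -2 - 6 F$
$Y = - \frac{6}{7}$ ($Y = \frac{3 - 9}{21 - 14} = - \frac{6}{7} \approx -0.85714$)
$Y \left(12 + n{\left(-2,6 \right)}\right) R{\left(6 \right)} = - \frac{6 \left(12 - 1\right)}{7} \left(-2 - 36\right) = \left(- \frac{6}{7}\right) 11 \left(-2 - 36\right) = \left(- \frac{66}{7}\right) \left(-38\right) = \frac{2508}{7}$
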